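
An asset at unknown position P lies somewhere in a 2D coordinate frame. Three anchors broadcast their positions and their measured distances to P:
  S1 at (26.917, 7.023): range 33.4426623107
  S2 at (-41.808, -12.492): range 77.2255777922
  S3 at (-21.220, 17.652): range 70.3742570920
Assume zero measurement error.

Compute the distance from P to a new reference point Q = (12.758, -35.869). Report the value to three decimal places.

eq1: (x − 26.917)² + (y − 7.023)² = 33.4426623107²
eq2: (x + 41.808)² + (y + 12.492)² = 77.2255777922²
eq3: (x + 21.220)² + (y − 17.652)² = 70.3742570920²
eq2−eq1, eq2−eq3 (x²,y² cancel):
  137.450·x + 39.030·y = 3715.266693
  41.176·x + 60.288·y = -130.823620
det = 137.450·60.288 − 39.030·41.176 = 6679.486320
x = (3715.266693·60.288 − 39.030·-130.823620) / 6679.486320 = 34.297854
y = (137.450·-130.823620 − 3715.266693·41.176) / 6679.486320 = -25.595011
|P − Q| = √((34.297854 − 12.758)² + (-25.595011 − -35.869)²) = 23.864621

23.865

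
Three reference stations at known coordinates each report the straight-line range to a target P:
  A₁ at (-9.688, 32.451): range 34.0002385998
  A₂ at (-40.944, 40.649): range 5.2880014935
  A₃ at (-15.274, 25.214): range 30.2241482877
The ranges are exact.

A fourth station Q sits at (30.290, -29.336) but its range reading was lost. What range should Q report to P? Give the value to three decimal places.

98.572

eq1: (x + 9.688)² + (y − 32.451)² = 34.0002385998²
eq2: (x + 40.944)² + (y − 40.649)² = 5.2880014935²
eq3: (x + 15.274)² + (y − 25.214)² = 30.2241482877²
eq3−eq1, eq3−eq2 (x²,y² cancel):
  11.172·x + 14.474·y = 35.366788
  -51.340·x + 30.870·y = 3345.247645
det = 11.172·30.870 − 14.474·-51.340 = 1087.974800
x = (35.366788·30.870 − 14.474·3345.247645) / 1087.974800 = -43.500402
y = (11.172·3345.247645 − 35.366788·-51.340) / 1087.974800 = 36.019986
|P − Q| = √((-43.500402 − 30.290)² + (36.019986 − -29.336)²) = 98.571946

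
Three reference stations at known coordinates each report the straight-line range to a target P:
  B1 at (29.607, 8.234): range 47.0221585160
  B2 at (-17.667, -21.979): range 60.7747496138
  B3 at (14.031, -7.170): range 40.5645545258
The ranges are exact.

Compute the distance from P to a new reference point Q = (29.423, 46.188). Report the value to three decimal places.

84.359

eq1: (x − 29.607)² + (y − 8.234)² = 47.0221585160²
eq2: (x + 17.667)² + (y + 21.979)² = 60.7747496138²
eq3: (x − 14.031)² + (y + 7.170)² = 40.5645545258²
eq2−eq3, eq2−eq1 (x²,y² cancel):
  63.396·x + 29.618·y = 1501.165638
  94.548·x + 60.426·y = 1631.660674
det = 63.396·60.426 − 29.618·94.548 = 1030.444032
x = (1501.165638·60.426 − 29.618·1631.660674) / 1030.444032 = 41.130724
y = (63.396·1631.660674 − 1501.165638·94.548) / 1030.444032 = -37.354235
|P − Q| = √((41.130724 − 29.423)² + (-37.354235 − 46.188)²) = 84.358615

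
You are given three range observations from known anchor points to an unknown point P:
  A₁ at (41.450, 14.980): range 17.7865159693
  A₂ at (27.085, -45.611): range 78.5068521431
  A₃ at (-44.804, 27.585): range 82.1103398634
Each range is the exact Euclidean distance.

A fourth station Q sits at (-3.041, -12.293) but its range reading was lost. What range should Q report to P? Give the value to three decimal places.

eq1: (x − 41.450)² + (y − 14.980)² = 17.7865159693²
eq2: (x − 27.085)² + (y + 45.611)² = 78.5068521431²
eq3: (x + 44.804)² + (y − 27.585)² = 82.1103398634²
eq2−eq3, eq2−eq1 (x²,y² cancel):
  -143.778·x + 146.392·y = -624.411984
  28.730·x + 121.182·y = 4975.508037
det = -143.778·121.182 − 146.392·28.730 = -21629.147756
x = (-624.411984·121.182 − 146.392·4975.508037) / -21629.147756 = 37.174006
y = (-143.778·4975.508037 − -624.411984·28.730) / -21629.147756 = 32.244878
|P − Q| = √((37.174006 − -3.041)² + (32.244878 − -12.293)²) = 60.007244

60.007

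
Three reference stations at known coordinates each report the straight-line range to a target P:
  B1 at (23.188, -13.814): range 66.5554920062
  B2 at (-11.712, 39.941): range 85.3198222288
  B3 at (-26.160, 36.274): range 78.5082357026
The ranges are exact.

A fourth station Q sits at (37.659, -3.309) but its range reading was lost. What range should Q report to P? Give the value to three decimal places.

eq1: (x − 23.188)² + (y + 13.814)² = 66.5554920062²
eq2: (x + 11.712)² + (y − 39.941)² = 85.3198222288²
eq3: (x + 26.160)² + (y − 36.274)² = 78.5082357026²
eq2−eq1, eq2−eq3 (x²,y² cancel):
  69.800·x − 107.510·y = 1845.894064
  -28.896·x − 7.334·y = 1383.623243
det = 69.800·-7.334 − -107.510·-28.896 = -3618.522160
x = (1845.894064·-7.334 − -107.510·1383.623243) / -3618.522160 = -37.367616
y = (69.800·1383.623243 − 1845.894064·-28.896) / -3618.522160 = -41.430134
|P − Q| = √((-37.367616 − 37.659)² + (-41.430134 − -3.309)²) = 84.155891

84.156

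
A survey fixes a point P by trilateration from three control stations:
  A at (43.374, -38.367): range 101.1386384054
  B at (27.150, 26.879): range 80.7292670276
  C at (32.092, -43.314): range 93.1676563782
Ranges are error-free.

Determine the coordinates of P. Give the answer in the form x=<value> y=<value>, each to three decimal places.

eq1: (x − 43.374)² + (y + 38.367)² = 101.1386384054²
eq2: (x − 27.150)² + (y − 26.879)² = 80.7292670276²
eq3: (x − 32.092)² + (y + 43.314)² = 93.1676563782²
eq2−eq3, eq2−eq1 (x²,y² cancel):
  9.884·x − 140.386·y = -716.601721
  32.448·x − 130.492·y = -1818.082200
det = 9.884·-130.492 − -140.386·32.448 = 3265.462000
x = (-716.601721·-130.492 − -140.386·-1818.082200) / 3265.462000 = -49.525150
y = (9.884·-1818.082200 − -716.601721·32.448) / 3265.462000 = 1.617648

x=-49.525 y=1.618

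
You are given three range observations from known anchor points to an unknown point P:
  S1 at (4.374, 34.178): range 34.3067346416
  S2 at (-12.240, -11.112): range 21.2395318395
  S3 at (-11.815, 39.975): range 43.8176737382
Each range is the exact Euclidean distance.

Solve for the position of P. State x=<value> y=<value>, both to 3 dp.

x=5.918 y=-0.094

eq1: (x − 4.374)² + (y − 34.178)² = 34.3067346416²
eq2: (x + 12.240)² + (y + 11.112)² = 21.2395318395²
eq3: (x + 11.815)² + (y − 39.975)² = 43.8176737382²
eq1−eq3, eq1−eq2 (x²,y² cancel):
  -32.378·x + 11.594·y = -192.709200
  -33.228·x − 90.580·y = -188.139087
det = -32.378·-90.580 − 11.594·-33.228 = 3318.044672
x = (-192.709200·-90.580 − 11.594·-188.139087) / 3318.044672 = 5.918210
y = (-32.378·-188.139087 − -192.709200·-33.228) / 3318.044672 = -0.093963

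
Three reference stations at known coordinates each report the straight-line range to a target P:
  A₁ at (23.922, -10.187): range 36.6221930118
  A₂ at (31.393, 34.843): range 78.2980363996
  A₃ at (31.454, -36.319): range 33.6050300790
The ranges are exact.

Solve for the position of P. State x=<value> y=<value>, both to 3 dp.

eq1: (x − 23.922)² + (y + 10.187)² = 36.6221930118²
eq2: (x − 31.393)² + (y − 34.843)² = 78.2980363996²
eq3: (x − 31.454)² + (y + 36.319)² = 33.6050300790²
eq3−eq2, eq3−eq1 (x²,y² cancel):
  -0.122·x + 142.324·y = -5110.153236
  -15.064·x + 52.264·y = -1844.273798
det = -0.122·52.264 − 142.324·-15.064 = 2137.592528
x = (-5110.153236·52.264 − 142.324·-1844.273798) / 2137.592528 = -2.148503
y = (-0.122·-1844.273798 − -5110.153236·-15.064) / 2137.592528 = -35.906912

x=-2.149 y=-35.907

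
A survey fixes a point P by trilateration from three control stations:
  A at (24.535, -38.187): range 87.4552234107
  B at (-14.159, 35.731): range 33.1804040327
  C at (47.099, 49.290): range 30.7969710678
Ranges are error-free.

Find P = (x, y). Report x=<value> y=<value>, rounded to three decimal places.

x=16.305 y=48.880

eq1: (x − 24.535)² + (y + 38.187)² = 87.4552234107²
eq2: (x + 14.159)² + (y − 35.731)² = 33.1804040327²
eq3: (x − 47.099)² + (y − 49.290)² = 30.7969710678²
eq1−eq2, eq1−eq3 (x²,y² cancel):
  -77.388·x + 147.836·y = 5964.445338
  45.128·x + 174.954·y = 9287.569382
det = -77.388·174.954 − 147.836·45.128 = -20210.883160
x = (5964.445338·174.954 − 147.836·9287.569382) / -20210.883160 = 16.304757
y = (-77.388·9287.569382 − 5964.445338·45.128) / -20210.883160 = 48.880096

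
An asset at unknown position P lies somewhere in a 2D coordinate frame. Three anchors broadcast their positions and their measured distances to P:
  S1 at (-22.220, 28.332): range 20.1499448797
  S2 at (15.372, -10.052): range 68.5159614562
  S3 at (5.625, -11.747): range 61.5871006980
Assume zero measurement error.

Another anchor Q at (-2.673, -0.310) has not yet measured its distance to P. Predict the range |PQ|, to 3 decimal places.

48.091

eq1: (x + 22.220)² + (y − 28.332)² = 20.1499448797²
eq2: (x − 15.372)² + (y + 10.052)² = 68.5159614562²
eq3: (x − 5.625)² + (y + 11.747)² = 61.5871006980²
eq2−eq3, eq2−eq1 (x²,y² cancel):
  -19.494·x − 3.390·y = 733.757548
  -75.184·x + 76.768·y = 5247.506232
det = -19.494·76.768 − -3.390·-75.184 = -1751.389152
x = (733.757548·76.768 − -3.390·5247.506232) / -1751.389152 = -42.319633
y = (-19.494·5247.506232 − 733.757548·-75.184) / -1751.389152 = 26.908959
|P − Q| = √((-42.319633 − -2.673)² + (26.908959 − -0.310)²) = 48.090823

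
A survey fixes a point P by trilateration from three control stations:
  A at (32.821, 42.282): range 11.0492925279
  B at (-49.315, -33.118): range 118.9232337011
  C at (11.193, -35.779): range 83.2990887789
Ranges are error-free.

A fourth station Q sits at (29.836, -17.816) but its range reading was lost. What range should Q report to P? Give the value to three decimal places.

60.331

eq1: (x − 32.821)² + (y − 42.282)² = 11.0492925279²
eq2: (x + 49.315)² + (y + 33.118)² = 118.9232337011²
eq3: (x − 11.193)² + (y + 35.779)² = 83.2990887789²
eq2−eq3, eq2−eq1 (x²,y² cancel):
  121.016·x − 5.322·y = 5080.646264
  164.272·x + 150.800·y = 13356.863065
det = 121.016·150.800 − -5.322·164.272 = 19123.468384
x = (5080.646264·150.800 − -5.322·13356.863065) / 19123.468384 = 43.781110
y = (121.016·13356.863065 − 5080.646264·164.272) / 19123.468384 = 40.880985
|P − Q| = √((43.781110 − 29.836)² + (40.880985 − -17.816)²) = 60.330773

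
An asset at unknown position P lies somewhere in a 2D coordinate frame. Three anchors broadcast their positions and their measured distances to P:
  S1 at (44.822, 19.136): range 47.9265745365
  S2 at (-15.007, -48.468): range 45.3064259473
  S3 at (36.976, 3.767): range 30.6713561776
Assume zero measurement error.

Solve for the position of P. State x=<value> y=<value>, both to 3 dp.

x=22.729 y=-23.395

eq1: (x − 44.822)² + (y − 19.136)² = 47.9265745365²
eq2: (x + 15.007)² + (y + 48.468)² = 45.3064259473²
eq3: (x − 36.976)² + (y − 3.767)² = 30.6713561776²
eq3−eq1, eq3−eq2 (x²,y² cancel):
  15.692·x + 30.738·y = -362.441142
  -103.966·x − 104.470·y = 81.002066
det = 15.692·-104.470 − 30.738·-103.966 = 1556.363668
x = (-362.441142·-104.470 − 30.738·81.002066) / 1556.363668 = 22.728868
y = (15.692·81.002066 − -362.441142·-103.966) / 1556.363668 = -23.394578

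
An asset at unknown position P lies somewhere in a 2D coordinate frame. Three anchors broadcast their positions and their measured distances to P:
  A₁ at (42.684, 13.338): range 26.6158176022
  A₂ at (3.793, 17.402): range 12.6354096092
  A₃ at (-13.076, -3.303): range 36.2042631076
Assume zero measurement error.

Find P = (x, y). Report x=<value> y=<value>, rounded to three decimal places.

x=16.425 y=17.683

eq1: (x − 42.684)² + (y − 13.338)² = 26.6158176022²
eq2: (x − 3.793)² + (y − 17.402)² = 12.6354096092²
eq3: (x + 13.076)² + (y + 3.303)² = 36.2042631076²
eq2−eq3, eq2−eq1 (x²,y² cancel):
  -33.738·x − 41.410·y = -1286.419959
  77.782·x − 8.128·y = 1133.861476
det = -33.738·-8.128 − -41.410·77.782 = 3495.175084
x = (-1286.419959·-8.128 − -41.410·1133.861476) / 3495.175084 = 16.425279
y = (-33.738·1133.861476 − -1286.419959·77.782) / 3495.175084 = 17.683263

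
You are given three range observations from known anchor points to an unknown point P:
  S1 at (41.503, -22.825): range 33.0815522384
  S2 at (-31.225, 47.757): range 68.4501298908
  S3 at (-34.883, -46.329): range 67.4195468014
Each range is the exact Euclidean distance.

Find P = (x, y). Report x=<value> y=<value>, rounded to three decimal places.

eq1: (x − 41.503)² + (y + 22.825)² = 33.0815522384²
eq2: (x + 31.225)² + (y − 47.757)² = 68.4501298908²
eq3: (x + 34.883)² + (y + 46.329)² = 67.4195468014²
eq2−eq3, eq2−eq1 (x²,y² cancel):
  -7.316·x − 188.172·y = 247.493247
  145.456·x − 141.164·y = 2578.779144
det = -7.316·-141.164 − -188.172·145.456 = 28403.502256
x = (247.493247·-141.164 − -188.172·2578.779144) / 28403.502256 = 15.854273
y = (-7.316·2578.779144 − 247.493247·145.456) / 28403.502256 = -1.931654

x=15.854 y=-1.932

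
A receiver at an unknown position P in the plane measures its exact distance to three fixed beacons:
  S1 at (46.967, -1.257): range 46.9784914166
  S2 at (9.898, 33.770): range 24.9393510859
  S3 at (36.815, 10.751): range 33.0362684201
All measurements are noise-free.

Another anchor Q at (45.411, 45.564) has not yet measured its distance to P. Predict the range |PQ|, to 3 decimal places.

eq1: (x − 46.967)² + (y + 1.257)² = 46.9784914166²
eq2: (x − 9.898)² + (y − 33.770)² = 24.9393510859²
eq3: (x − 36.815)² + (y − 10.751)² = 33.0362684201²
eq3−eq2, eq3−eq1 (x²,y² cancel):
  -53.834·x + 46.038·y = 236.878877
  20.304·x − 24.016·y = -379.032713
det = -53.834·-24.016 − 46.038·20.304 = 358.121792
x = (236.878877·-24.016 − 46.038·-379.032713) / 358.121792 = 32.840852
y = (-53.834·-379.032713 − 236.878877·20.304) / 358.121792 = 43.547359
|P − Q| = √((32.840852 − 45.411)² + (43.547359 − 45.564)²) = 12.730886

12.731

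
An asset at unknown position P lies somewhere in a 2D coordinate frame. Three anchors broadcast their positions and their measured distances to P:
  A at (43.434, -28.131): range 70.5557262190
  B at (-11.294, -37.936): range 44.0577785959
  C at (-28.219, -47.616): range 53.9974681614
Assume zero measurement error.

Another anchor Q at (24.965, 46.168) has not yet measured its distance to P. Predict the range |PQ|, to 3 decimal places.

eq1: (x − 43.434)² + (y + 28.131)² = 70.5557262190²
eq2: (x + 11.294)² + (y + 37.936)² = 44.0577785959²
eq3: (x + 28.219)² + (y + 47.616)² = 53.9974681614²
eq1−eq2, eq1−eq3 (x²,y² cancel):
  -109.456·x − 19.610·y = 1925.851662
  -143.306·x − 38.970·y = 2448.113834
det = -109.456·-38.970 − -19.610·-143.306 = 1455.269660
x = (1925.851662·-38.970 − -19.610·2448.113834) / 1455.269660 = -18.582760
y = (-109.456·2448.113834 − 1925.851662·-143.306) / 1455.269660 = 5.514683
|P − Q| = √((-18.582760 − 24.965)² + (5.514683 − 46.168)²) = 59.574320

59.574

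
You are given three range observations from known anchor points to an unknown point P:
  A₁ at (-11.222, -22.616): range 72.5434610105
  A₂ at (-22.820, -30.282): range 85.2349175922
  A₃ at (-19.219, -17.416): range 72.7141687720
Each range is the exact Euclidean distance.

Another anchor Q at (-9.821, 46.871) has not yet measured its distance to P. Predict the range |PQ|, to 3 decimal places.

35.851

eq1: (x + 11.222)² + (y + 22.616)² = 72.5434610105²
eq2: (x + 22.820)² + (y + 30.282)² = 85.2349175922²
eq3: (x + 19.219)² + (y + 17.416)² = 72.7141687720²
eq1−eq2, eq1−eq3 (x²,y² cancel):
  -23.196·x − 15.332·y = -1202.102258
  -15.994·x + 10.400·y = 10.473672
det = -23.196·10.400 − -15.332·-15.994 = -486.458408
x = (-1202.102258·10.400 − -15.332·10.473672) / -486.458408 = 25.369653
y = (-23.196·10.473672 − -1202.102258·-15.994) / -486.458408 = 40.022683
|P − Q| = √((25.369653 − -9.821)² + (40.022683 − 46.871)²) = 35.850823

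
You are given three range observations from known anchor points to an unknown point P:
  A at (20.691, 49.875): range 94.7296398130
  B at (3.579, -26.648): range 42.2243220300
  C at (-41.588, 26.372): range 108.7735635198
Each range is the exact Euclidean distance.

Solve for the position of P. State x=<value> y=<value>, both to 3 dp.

x=42.822 y=-42.233

eq1: (x − 20.691)² + (y − 49.875)² = 94.7296398130²
eq2: (x − 3.579)² + (y + 26.648)² = 42.2243220300²
eq3: (x + 41.588)² + (y − 26.372)² = 108.7735635198²
eq3−eq2, eq3−eq1 (x²,y² cancel):
  90.334·x − 106.040·y = 8346.675767
  124.558·x + 47.006·y = 3348.572440
det = 90.334·47.006 − -106.040·124.558 = 17454.370324
x = (8346.675767·47.006 − -106.040·3348.572440) / 17454.370324 = 42.821737
y = (90.334·3348.572440 − 8346.675767·124.558) / 17454.370324 = -42.233279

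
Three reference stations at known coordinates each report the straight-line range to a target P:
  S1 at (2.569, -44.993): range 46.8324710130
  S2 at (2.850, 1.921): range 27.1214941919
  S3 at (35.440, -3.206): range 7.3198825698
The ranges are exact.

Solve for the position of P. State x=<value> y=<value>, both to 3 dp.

x=28.741 y=-6.156

eq1: (x − 2.569)² + (y + 44.993)² = 46.8324710130²
eq2: (x − 2.850)² + (y − 1.921)² = 27.1214941919²
eq3: (x − 35.440)² + (y + 3.206)² = 7.3198825698²
eq1−eq3, eq1−eq2 (x²,y² cancel):
  65.742·x + 83.574·y = 1375.001886
  0.562·x + 93.828·y = -561.452175
det = 65.742·93.828 − 83.574·0.562 = 6121.471788
x = (1375.001886·93.828 − 83.574·-561.452175) / 6121.471788 = 28.740879
y = (65.742·-561.452175 − 1375.001886·0.562) / 6121.471788 = -6.155993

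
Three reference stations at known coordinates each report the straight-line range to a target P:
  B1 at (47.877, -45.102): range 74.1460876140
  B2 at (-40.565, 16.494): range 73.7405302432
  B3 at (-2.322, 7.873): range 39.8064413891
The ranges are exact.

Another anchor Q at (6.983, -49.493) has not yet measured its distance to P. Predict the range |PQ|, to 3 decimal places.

eq1: (x − 47.877)² + (y + 45.102)² = 74.1460876140²
eq2: (x + 40.565)² + (y − 16.494)² = 73.7405302432²
eq3: (x + 2.322)² + (y − 7.873)² = 39.8064413891²
eq3−eq1, eq3−eq2 (x²,y² cancel):
  100.398·x − 105.950·y = 345.932188
  -76.486·x + 17.242·y = -2002.917576
det = 100.398·17.242 − -105.950·-76.486 = -6372.629384
x = (345.932188·17.242 − -105.950·-2002.917576) / -6372.629384 = 32.364122
y = (100.398·-2002.917576 − 345.932188·-76.486) / -6372.629384 = 27.403123
|P − Q| = √((32.364122 − 6.983)² + (27.403123 − -49.493)²) = 80.976633

80.977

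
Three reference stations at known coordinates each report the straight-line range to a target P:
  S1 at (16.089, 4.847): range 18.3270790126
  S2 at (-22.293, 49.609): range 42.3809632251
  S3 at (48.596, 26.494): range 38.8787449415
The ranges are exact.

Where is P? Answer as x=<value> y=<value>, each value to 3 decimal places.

eq1: (x − 16.089)² + (y − 4.847)² = 18.3270790126²
eq2: (x + 22.293)² + (y − 49.609)² = 42.3809632251²
eq3: (x − 48.596)² + (y − 26.494)² = 38.8787449415²
eq1−eq3, eq1−eq2 (x²,y² cancel):
  65.014·x + 43.294·y = 1605.478939
  -76.764·x + 89.524·y = 1215.417181
det = 65.014·89.524 − 43.294·-76.764 = 9143.733952
x = (1605.478939·89.524 − 43.294·1215.417181) / 9143.733952 = 9.964050
y = (65.014·1215.417181 − 1605.478939·-76.764) / 9143.733952 = 22.120298

x=9.964 y=22.120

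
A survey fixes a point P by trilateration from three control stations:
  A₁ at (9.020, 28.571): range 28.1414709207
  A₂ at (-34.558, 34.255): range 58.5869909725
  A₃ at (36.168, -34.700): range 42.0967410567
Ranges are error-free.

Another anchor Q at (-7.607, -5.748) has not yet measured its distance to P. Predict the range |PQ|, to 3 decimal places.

eq1: (x − 9.020)² + (y − 28.571)² = 28.1414709207²
eq2: (x + 34.558)² + (y − 34.255)² = 58.5869909725²
eq3: (x − 36.168)² + (y + 34.700)² = 42.0967410567²
eq3−eq1, eq3−eq2 (x²,y² cancel):
  -54.296·x + 126.542·y = -634.358561
  -141.452·x + 137.910·y = -1804.853739
det = -54.296·137.910 − 126.542·-141.452 = 10411.657624
x = (-634.358561·137.910 − 126.542·-1804.853739) / 10411.657624 = 13.533427
y = (-54.296·-1804.853739 − -634.358561·-141.452) / 10411.657624 = 0.793827
|P − Q| = √((13.533427 − -7.607)² + (0.793827 − -5.748)²) = 22.129464

22.129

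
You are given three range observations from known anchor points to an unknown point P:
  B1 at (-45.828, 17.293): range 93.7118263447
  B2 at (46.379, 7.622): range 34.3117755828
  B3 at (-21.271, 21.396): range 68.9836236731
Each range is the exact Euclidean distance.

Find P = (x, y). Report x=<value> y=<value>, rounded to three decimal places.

eq1: (x + 45.828)² + (y − 17.293)² = 93.7118263447²
eq2: (x − 46.379)² + (y − 7.622)² = 34.3117755828²
eq3: (x + 21.271)² + (y − 21.396)² = 68.9836236731²
eq2−eq1, eq2−eq3 (x²,y² cancel):
  -184.414·x + 19.342·y = -7414.461545
  -135.300·x + 27.548·y = -4880.304659
det = -184.414·27.548 − 19.342·-135.300 = -2463.264272
x = (-7414.461545·27.548 − 19.342·-4880.304659) / -2463.264272 = 44.598842
y = (-184.414·-4880.304659 − -7414.461545·-135.300) / -2463.264272 = 41.887566

x=44.599 y=41.888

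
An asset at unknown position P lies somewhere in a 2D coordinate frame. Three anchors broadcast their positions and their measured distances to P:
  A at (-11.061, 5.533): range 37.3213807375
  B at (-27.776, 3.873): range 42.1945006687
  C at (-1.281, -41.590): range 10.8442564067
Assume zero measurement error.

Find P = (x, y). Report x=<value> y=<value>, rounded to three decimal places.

eq1: (x + 11.061)² + (y − 5.533)² = 37.3213807375²
eq2: (x + 27.776)² + (y − 3.873)² = 42.1945006687²
eq3: (x + 1.281)² + (y + 41.590)² = 10.8442564067²
eq3−eq2, eq3−eq1 (x²,y² cancel):
  -52.990·x + 90.926·y = -2607.640746
  -19.560·x + 94.246·y = -2853.696814
det = -52.990·94.246 − 90.926·-19.560 = -3215.582980
x = (-2607.640746·94.246 − 90.926·-2853.696814) / -3215.582980 = -4.265331
y = (-52.990·-2853.696814 − -2607.640746·-19.560) / -3215.582980 = -31.164471

x=-4.265 y=-31.164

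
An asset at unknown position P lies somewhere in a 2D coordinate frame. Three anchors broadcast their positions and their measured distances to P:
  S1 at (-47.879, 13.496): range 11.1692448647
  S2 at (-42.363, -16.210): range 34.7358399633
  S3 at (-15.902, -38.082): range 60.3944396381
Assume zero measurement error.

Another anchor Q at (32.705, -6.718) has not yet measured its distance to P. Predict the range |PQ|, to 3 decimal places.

74.745

eq1: (x + 47.879)² + (y − 13.496)² = 11.1692448647²
eq2: (x + 42.363)² + (y + 16.210)² = 34.7358399633²
eq3: (x + 15.902)² + (y + 38.082)² = 60.3944396381²
eq2−eq1, eq2−eq3 (x²,y² cancel):
  -11.032·x + 59.412·y = 1498.979335
  52.922·x − 43.744·y = -2795.185302
det = -11.032·-43.744 − 59.412·52.922 = -2661.618056
x = (1498.979335·-43.744 − 59.412·-2795.185302) / -2661.618056 = -37.757558
y = (-11.032·-2795.185302 − 1498.979335·52.922) / -2661.618056 = 18.219181
|P − Q| = √((-37.757558 − 32.705)² + (18.219181 − -6.718)²) = 74.745134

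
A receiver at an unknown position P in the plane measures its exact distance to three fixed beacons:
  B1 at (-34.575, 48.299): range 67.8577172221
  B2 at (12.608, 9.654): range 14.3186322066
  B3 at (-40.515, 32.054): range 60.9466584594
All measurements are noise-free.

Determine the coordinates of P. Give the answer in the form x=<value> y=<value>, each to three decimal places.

eq1: (x + 34.575)² + (y − 48.299)² = 67.8577172221²
eq2: (x − 12.608)² + (y − 9.654)² = 14.3186322066²
eq3: (x + 40.515)² + (y − 32.054)² = 60.9466584594²
eq2−eq3, eq2−eq1 (x²,y² cancel):
  -106.246·x + 44.800·y = -1092.709188
  -94.366·x + 77.290·y = -1123.583912
det = -106.246·77.290 − 44.800·-94.366 = -3984.156540
x = (-1092.709188·77.290 − 44.800·-1123.583912) / -3984.156540 = 8.563653
y = (-106.246·-1123.583912 − -1092.709188·-94.366) / -3984.156540 = -4.081592

x=8.564 y=-4.082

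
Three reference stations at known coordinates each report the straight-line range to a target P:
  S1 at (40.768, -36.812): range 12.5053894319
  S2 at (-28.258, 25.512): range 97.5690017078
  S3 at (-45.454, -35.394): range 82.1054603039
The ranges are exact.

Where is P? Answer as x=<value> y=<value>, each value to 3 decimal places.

x=35.644 y=-48.219

eq1: (x − 40.768)² + (y + 36.812)² = 12.5053894319²
eq2: (x + 28.258)² + (y − 25.512)² = 97.5690017078²
eq3: (x + 45.454)² + (y + 35.394)² = 82.1054603039²
eq1−eq3, eq1−eq2 (x²,y² cancel):
  -172.444·x + 2.836·y = -6283.273663
  -138.052·x + 124.648·y = -10931.101789
det = -172.444·124.648 − 2.836·-138.052 = -21103.284240
x = (-6283.273663·124.648 − 2.836·-10931.101789) / -21103.284240 = 35.643594
y = (-172.444·-10931.101789 − -6283.273663·-138.052) / -21103.284240 = -48.219244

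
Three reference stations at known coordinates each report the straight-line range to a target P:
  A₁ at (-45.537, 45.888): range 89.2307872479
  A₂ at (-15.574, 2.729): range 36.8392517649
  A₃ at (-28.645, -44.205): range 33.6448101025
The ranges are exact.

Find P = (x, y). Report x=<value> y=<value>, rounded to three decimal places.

eq1: (x + 45.537)² + (y − 45.888)² = 89.2307872479²
eq2: (x + 15.574)² + (y − 2.729)² = 36.8392517649²
eq3: (x + 28.645)² + (y + 44.205)² = 33.6448101025²
eq1−eq3, eq1−eq2 (x²,y² cancel):
  33.784·x − 180.186·y = 5425.451283
  59.926·x − 86.318·y = 2675.672926
det = 33.784·-86.318 − -180.186·59.926 = 7881.658924
x = (5425.451283·-86.318 − -180.186·2675.672926) / 7881.658924 = 1.751497
y = (33.784·2675.672926 − 5425.451283·59.926) / 7881.658924 = -29.781885

x=1.751 y=-29.782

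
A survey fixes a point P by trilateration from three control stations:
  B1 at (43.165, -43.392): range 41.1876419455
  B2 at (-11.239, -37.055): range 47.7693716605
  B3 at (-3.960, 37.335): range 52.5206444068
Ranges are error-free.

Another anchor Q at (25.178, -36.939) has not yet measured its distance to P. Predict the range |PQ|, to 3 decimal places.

eq1: (x − 43.165)² + (y + 43.392)² = 41.1876419455²
eq2: (x + 11.239)² + (y + 37.055)² = 47.7693716605²
eq3: (x + 3.960)² + (y − 37.335)² = 52.5206444068²
eq2−eq1, eq2−eq3 (x²,y² cancel):
  108.808·x − 12.674·y = 2832.185763
  14.558·x + 148.780·y = -566.309541
det = 108.808·148.780 − -12.674·14.558 = 16372.962332
x = (2832.185763·148.780 − -12.674·-566.309541) / 16372.962332 = 25.297511
y = (108.808·-566.309541 − 2832.185763·14.558) / 16372.962332 = -6.281696
|P − Q| = √((25.297511 − 25.178)² + (-6.281696 − -36.939)²) = 30.657537

30.658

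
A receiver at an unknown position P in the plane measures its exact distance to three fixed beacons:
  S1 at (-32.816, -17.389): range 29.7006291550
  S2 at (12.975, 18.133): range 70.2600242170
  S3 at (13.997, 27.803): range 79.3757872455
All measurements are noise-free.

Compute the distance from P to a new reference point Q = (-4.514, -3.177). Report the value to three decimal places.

eq1: (x + 32.816)² + (y + 17.389)² = 29.7006291550²
eq2: (x − 12.975)² + (y − 18.133)² = 70.2600242170²
eq3: (x − 13.997)² + (y − 27.803)² = 79.3757872455²
eq1−eq2, eq1−eq3 (x²,y² cancel):
  91.582·x + 71.044·y = -4936.454494
  93.626·x + 90.384·y = -5828.732588
det = 91.582·90.384 − 71.044·93.626 = 1625.981944
x = (-4936.454494·90.384 − 71.044·-5828.732588) / 1625.981944 = -19.729632
y = (91.582·-5828.732588 − -4936.454494·93.626) / 1625.981944 = -44.051227
|P − Q| = √((-19.729632 − -4.514)² + (-44.051227 − -3.177)²) = 43.614423

43.614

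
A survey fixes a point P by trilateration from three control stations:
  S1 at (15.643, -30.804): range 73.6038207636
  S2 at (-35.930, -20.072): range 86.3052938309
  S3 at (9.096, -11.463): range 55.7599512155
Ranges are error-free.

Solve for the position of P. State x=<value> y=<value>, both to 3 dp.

x=23.657 y=42.362

eq1: (x − 15.643)² + (y + 30.804)² = 73.6038207636²
eq2: (x + 35.930)² + (y + 20.072)² = 86.3052938309²
eq3: (x − 9.096)² + (y + 11.463)² = 55.7599512155²
eq2−eq3, eq2−eq1 (x²,y² cancel):
  90.052·x + 17.218·y = 2859.719085
  103.146·x − 21.464·y = 1530.821093
det = 90.052·-21.464 − 17.218·103.146 = -3708.843956
x = (2859.719085·-21.464 − 17.218·1530.821093) / -3708.843956 = 23.656614
y = (90.052·1530.821093 − 2859.719085·103.146) / -3708.843956 = 42.362279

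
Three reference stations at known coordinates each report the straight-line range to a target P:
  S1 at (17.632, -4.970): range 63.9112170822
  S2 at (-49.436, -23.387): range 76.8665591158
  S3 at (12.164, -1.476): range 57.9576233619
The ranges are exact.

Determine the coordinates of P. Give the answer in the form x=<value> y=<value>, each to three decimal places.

eq1: (x − 17.632)² + (y + 4.970)² = 63.9112170822²
eq2: (x + 49.436)² + (y + 23.387)² = 76.8665591158²
eq3: (x − 12.164)² + (y + 1.476)² = 57.9576233619²
eq2−eq3, eq2−eq1 (x²,y² cancel):
  123.200·x + 43.822·y = -291.346588
  134.136·x + 36.834·y = -831.457300
det = 123.200·36.834 − 43.822·134.136 = -1340.158992
x = (-291.346588·36.834 − 43.822·-831.457300) / -1340.158992 = -19.180307
y = (123.200·-831.457300 − -291.346588·134.136) / -1340.158992 = 47.274595

x=-19.180 y=47.275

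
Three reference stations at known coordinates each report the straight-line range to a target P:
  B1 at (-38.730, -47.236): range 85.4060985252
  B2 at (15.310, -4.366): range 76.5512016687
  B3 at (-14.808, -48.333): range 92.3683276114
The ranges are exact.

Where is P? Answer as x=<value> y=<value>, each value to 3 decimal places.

x=-48.724 y=37.583

eq1: (x + 38.730)² + (y + 47.236)² = 85.4060985252²
eq2: (x − 15.310)² + (y + 4.366)² = 76.5512016687²
eq3: (x + 14.808)² + (y + 48.333)² = 92.3683276114²
eq3−eq2, eq3−eq1 (x²,y² cancel):
  60.236·x + 87.934·y = 369.923772
  -47.844·x + 2.194·y = 2413.603123
det = 60.236·2.194 − 87.934·-47.844 = 4339.272080
x = (369.923772·2.194 − 87.934·2413.603123) / 4339.272080 = -48.723878
y = (60.236·2413.603123 − 369.923772·-47.844) / 4339.272080 = 37.583361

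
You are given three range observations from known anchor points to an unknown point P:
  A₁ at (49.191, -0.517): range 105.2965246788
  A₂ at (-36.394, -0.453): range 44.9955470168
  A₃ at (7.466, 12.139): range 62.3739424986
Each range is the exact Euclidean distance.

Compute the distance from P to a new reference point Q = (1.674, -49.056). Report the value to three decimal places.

eq1: (x − 49.191)² + (y + 0.517)² = 105.2965246788²
eq2: (x + 36.394)² + (y + 0.453)² = 44.9955470168²
eq3: (x − 7.466)² + (y − 12.139)² = 62.3739424986²
eq3−eq2, eq3−eq1 (x²,y² cancel):
  -87.720·x − 25.184·y = 2987.541419
  83.450·x − 25.312·y = -4979.924114
det = -87.720·-25.312 − -25.184·83.450 = 4321.973440
x = (2987.541419·-25.312 − -25.184·-4979.924114) / 4321.973440 = -46.514644
y = (-87.720·-4979.924114 − 2987.541419·83.450) / 4321.973440 = 43.389580
|P − Q| = √((-46.514644 − 1.674)² + (43.389580 − -49.056)²) = 104.251286

104.251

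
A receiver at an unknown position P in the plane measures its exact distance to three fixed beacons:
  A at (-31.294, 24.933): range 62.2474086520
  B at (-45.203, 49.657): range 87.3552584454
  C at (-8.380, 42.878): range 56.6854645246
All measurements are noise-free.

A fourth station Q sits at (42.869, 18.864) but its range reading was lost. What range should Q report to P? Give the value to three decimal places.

29.369

eq1: (x + 31.294)² + (y − 24.933)² = 62.2474086520²
eq2: (x + 45.203)² + (y − 49.657)² = 87.3552584454²
eq3: (x + 8.380)² + (y − 42.878)² = 56.6854645246²
eq2−eq1, eq2−eq3 (x²,y² cancel):
  27.818·x − 49.448·y = 848.041361
  73.646·x − 13.558·y = 1817.317716
det = 27.818·-13.558 − -49.448·73.646 = 3264.490964
x = (848.041361·-13.558 − -49.448·1817.317716) / 3264.490964 = 24.005268
y = (27.818·1817.317716 − 848.041361·73.646) / 3264.490964 = -3.645502
|P − Q| = √((24.005268 − 42.869)² + (-3.645502 − 18.864)²) = 29.368658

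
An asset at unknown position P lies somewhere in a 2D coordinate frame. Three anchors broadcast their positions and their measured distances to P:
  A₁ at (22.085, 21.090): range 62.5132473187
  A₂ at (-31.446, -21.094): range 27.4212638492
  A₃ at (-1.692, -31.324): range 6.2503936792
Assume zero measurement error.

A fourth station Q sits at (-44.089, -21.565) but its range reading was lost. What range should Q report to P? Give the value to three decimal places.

eq1: (x − 22.085)² + (y − 21.090)² = 62.5132473187²
eq2: (x + 31.446)² + (y + 21.094)² = 27.4212638492²
eq3: (x + 1.692)² + (y + 31.324)² = 6.2503936792²
eq3−eq2, eq3−eq1 (x²,y² cancel):
  -59.508·x + 20.460·y = -263.106378
  47.554·x + 104.828·y = -3920.359184
det = -59.508·104.828 − 20.460·47.554 = -7211.059464
x = (-263.106378·104.828 − 20.460·-3920.359184) / -7211.059464 = -7.298461
y = (-59.508·-3920.359184 − -263.106378·47.554) / -7211.059464 = -34.087154
|P − Q| = √((-7.298461 − -44.089)² + (-34.087154 − -21.565)²) = 38.863198

38.863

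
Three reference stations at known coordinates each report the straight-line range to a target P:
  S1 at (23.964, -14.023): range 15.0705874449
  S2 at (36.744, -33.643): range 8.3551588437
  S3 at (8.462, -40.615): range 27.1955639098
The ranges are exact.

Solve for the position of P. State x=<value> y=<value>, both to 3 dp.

x=31.906 y=-26.831

eq1: (x − 23.964)² + (y + 14.023)² = 15.0705874449²
eq2: (x − 36.744)² + (y + 33.643)² = 8.3551588437²
eq3: (x − 8.462)² + (y + 40.615)² = 27.1955639098²
eq2−eq3, eq2−eq1 (x²,y² cancel):
  -56.564·x − 13.944·y = -1430.579333
  -25.560·x + 39.240·y = -1868.369087
det = -56.564·39.240 − -13.944·-25.560 = -2575.980000
x = (-1430.579333·39.240 − -13.944·-1868.369087) / -2575.980000 = 31.905710
y = (-56.564·-1868.369087 − -1430.579333·-25.560) / -2575.980000 = -26.831272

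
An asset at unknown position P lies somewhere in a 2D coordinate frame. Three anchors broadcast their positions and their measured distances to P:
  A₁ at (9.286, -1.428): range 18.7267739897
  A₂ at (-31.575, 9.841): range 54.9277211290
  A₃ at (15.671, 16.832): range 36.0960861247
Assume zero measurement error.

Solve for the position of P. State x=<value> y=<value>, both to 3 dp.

eq1: (x − 9.286)² + (y + 1.428)² = 18.7267739897²
eq2: (x + 31.575)² + (y − 9.841)² = 54.9277211290²
eq3: (x − 15.671)² + (y − 16.832)² = 36.0960861247²
eq3−eq1, eq3−eq2 (x²,y² cancel):
  -12.770·x − 36.520·y = 511.607884
  -94.492·x − 13.982·y = -1149.197674
det = -12.770·-13.982 − -36.520·-94.492 = -3272.297700
x = (511.607884·-13.982 − -36.520·-1149.197674) / -3272.297700 = 15.011471
y = (-12.770·-1149.197674 − 511.607884·-94.492) / -3272.297700 = -19.258060

x=15.011 y=-19.258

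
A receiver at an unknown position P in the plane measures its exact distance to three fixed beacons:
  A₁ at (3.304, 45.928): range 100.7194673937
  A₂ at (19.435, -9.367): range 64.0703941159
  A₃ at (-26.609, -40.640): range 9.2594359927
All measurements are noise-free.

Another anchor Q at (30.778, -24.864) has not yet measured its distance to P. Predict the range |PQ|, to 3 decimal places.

66.339

eq1: (x − 3.304)² + (y − 45.928)² = 100.7194673937²
eq2: (x − 19.435)² + (y + 9.367)² = 64.0703941159²
eq3: (x + 26.609)² + (y + 40.640)² = 9.2594359927²
eq3−eq2, eq3−eq1 (x²,y² cancel):
  92.088·x + 62.546·y = -5913.466814
  59.826·x + 173.136·y = -10298.024838
det = 92.088·173.136 − 62.546·59.826 = 12201.870972
x = (-5913.466814·173.136 − 62.546·-10298.024838) / 12201.870972 = -31.120943
y = (92.088·-10298.024838 − -5913.466814·59.826) / 12201.870972 = -48.725761
|P − Q| = √((-31.120943 − 30.778)² + (-48.725761 − -24.864)²) = 66.338999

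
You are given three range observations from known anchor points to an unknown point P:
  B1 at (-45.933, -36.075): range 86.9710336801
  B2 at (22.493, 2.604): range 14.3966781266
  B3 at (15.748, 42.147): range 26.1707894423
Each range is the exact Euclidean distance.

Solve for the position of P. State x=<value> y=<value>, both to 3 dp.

eq1: (x + 45.933)² + (y + 36.075)² = 86.9710336801²
eq2: (x − 22.493)² + (y − 2.604)² = 14.3966781266²
eq3: (x − 15.748)² + (y − 42.147)² = 26.1707894423²
eq2−eq3, eq2−eq1 (x²,y² cancel):
  -13.490·x + 79.086·y = 1034.007369
  -136.852·x − 77.358·y = -4458.166109
det = -13.490·-77.358 − 79.086·-136.852 = 11866.636692
x = (1034.007369·-77.358 − 79.086·-4458.166109) / 11866.636692 = 22.971107
y = (-13.490·-4458.166109 − 1034.007369·-136.852) / 11866.636692 = 16.992737

x=22.971 y=16.993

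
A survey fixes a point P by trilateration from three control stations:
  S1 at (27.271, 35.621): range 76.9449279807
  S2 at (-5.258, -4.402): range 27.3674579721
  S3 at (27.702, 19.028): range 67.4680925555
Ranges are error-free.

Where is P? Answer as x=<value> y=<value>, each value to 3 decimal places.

eq1: (x − 27.271)² + (y − 35.621)² = 76.9449279807²
eq2: (x + 5.258)² + (y + 4.402)² = 27.3674579721²
eq3: (x − 27.702)² + (y − 19.028)² = 67.4680925555²
eq3−eq1, eq3−eq2 (x²,y² cancel):
  -0.862·x + 33.186·y = -485.480935
  -65.920·x − 46.860·y = 2720.524337
det = -0.862·-46.860 − 33.186·-65.920 = 2228.014440
x = (-485.480935·-46.860 − 33.186·2720.524337) / 2228.014440 = -30.311152
y = (-0.862·2720.524337 − -485.480935·-65.920) / 2228.014440 = -15.416415

x=-30.311 y=-15.416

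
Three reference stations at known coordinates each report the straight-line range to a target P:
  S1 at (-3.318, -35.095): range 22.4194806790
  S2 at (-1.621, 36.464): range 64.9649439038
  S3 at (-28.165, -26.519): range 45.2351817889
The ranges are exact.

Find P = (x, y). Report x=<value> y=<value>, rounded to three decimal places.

eq1: (x + 3.318)² + (y + 35.095)² = 22.4194806790²
eq2: (x + 1.621)² + (y − 36.464)² = 64.9649439038²
eq3: (x + 28.165)² + (y + 26.519)² = 45.2351817889²
eq3−eq2, eq3−eq1 (x²,y² cancel):
  53.088·x + 125.966·y = -2338.495914
  49.694·x − 17.152·y = 1289.732121
det = 53.088·-17.152 − 125.966·49.694 = -7170.319780
x = (-2338.495914·-17.152 − 125.966·1289.732121) / -7170.319780 = 17.063746
y = (53.088·1289.732121 − -2338.495914·49.694) / -7170.319780 = -25.755966

x=17.064 y=-25.756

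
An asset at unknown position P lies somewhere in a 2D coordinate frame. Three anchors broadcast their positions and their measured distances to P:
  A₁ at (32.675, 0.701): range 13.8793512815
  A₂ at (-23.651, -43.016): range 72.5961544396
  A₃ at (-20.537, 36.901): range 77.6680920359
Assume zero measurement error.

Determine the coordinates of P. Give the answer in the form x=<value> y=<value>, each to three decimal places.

x=41.150 y=-10.290

eq1: (x − 32.675)² + (y − 0.701)² = 13.8793512815²
eq2: (x + 23.651)² + (y + 43.016)² = 72.5961544396²
eq3: (x + 20.537)² + (y − 36.901)² = 77.6680920359²
eq2−eq1, eq2−eq3 (x²,y² cancel):
  112.652·x + 87.434·y = 3735.966216
  6.228·x + 159.834·y = -1388.424768
det = 112.652·159.834 − 87.434·6.228 = 17461.080816
x = (3735.966216·159.834 − 87.434·-1388.424768) / 17461.080816 = 41.150371
y = (112.652·-1388.424768 − 3735.966216·6.228) / 17461.080816 = -10.290109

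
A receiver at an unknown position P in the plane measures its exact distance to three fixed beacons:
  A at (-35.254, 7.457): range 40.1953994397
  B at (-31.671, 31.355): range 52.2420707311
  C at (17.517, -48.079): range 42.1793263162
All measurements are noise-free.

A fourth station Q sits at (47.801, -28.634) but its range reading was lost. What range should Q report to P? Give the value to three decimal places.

eq1: (x + 35.254)² + (y − 7.457)² = 40.1953994397²
eq2: (x + 31.671)² + (y − 31.355)² = 52.2420707311²
eq3: (x − 17.517)² + (y + 48.079)² = 42.1793263162²
eq1−eq3, eq1−eq2 (x²,y² cancel):
  105.542·x − 111.072·y = 1156.558733
  7.166·x + 47.796·y = -425.826917
det = 105.542·47.796 − -111.072·7.166 = 5840.427384
x = (1156.558733·47.796 − -111.072·-425.826917) / 5840.427384 = 1.366584
y = (105.542·-425.826917 − 1156.558733·7.166) / 5840.427384 = -9.114149
|P − Q| = √((1.366584 − 47.801)² + (-9.114149 − -28.634)²) = 50.370424

50.370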